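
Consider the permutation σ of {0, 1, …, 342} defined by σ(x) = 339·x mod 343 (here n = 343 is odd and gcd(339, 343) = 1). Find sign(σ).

Trace 9: π^k(9) = [9, 307, 144, 110, 246, 45, 163] for k=0..6.
The orbit structure of x ↦ 339x mod 343: 4 orbits of sizes [294, 42, 6, 1].
343 − 4 = 339 transpositions; sign(π) = (−1)^339 = -1.

-1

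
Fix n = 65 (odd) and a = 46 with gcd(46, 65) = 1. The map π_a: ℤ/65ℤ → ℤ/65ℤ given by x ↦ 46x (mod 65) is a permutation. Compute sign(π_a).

Orbit of 21 under x↦46x: [21, 56, 41, 1, 46, 36, 31]… (length divides ord_65(46)).
Cycle lengths of π_46 on ℤ/65ℤ: [12, 12, 12, 12, 12, 1, 1, 1, 1, 1]; 10 cycles in total.
65 − 10 = 55 transpositions; sign(π) = (−1)^55 = -1.

-1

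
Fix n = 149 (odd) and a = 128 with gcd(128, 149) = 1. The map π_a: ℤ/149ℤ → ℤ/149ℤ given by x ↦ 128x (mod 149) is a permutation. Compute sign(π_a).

-1

Orbit of 86 under x↦128x: [86, 131, 80, 108, 116, 97, 49]… (length divides ord_149(128)).
Decompose π into cycles: lengths [148, 1] (2 cycles, including the fixed point 0).
149 − 2 = 147 transpositions; sign(π) = (−1)^147 = -1.
Via Zolotarev, sign(π_{128}) = (128|149) = -1.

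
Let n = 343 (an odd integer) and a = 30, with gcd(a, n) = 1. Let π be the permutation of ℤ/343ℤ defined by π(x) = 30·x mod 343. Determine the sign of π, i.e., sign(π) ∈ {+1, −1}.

+1

Start at x=1: 1 → 30 → 214 → 246 → 177 → 165 → 148 → … (one orbit).
Decompose π into cycles: lengths [21, 21, 21, 21, 21, 21, 21, 21, 21, 21, 21, 21, 21, 21, 3, 3, 3, 3, 3, 3, 3, 3, 3, 3, 3, 3, 3, 3, 3, 3, 1] (31 cycles, including the fixed point 0).
sign(π) = (−1)^{n − #cycles} = (−1)^{343−31} = (−1)^312 = +1.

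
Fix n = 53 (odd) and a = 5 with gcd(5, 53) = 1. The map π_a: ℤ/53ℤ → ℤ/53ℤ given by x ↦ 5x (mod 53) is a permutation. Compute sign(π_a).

Start at x=17: 17 → 32 → 1 → 5 → 25 → 19 → 42 → … (one orbit).
The orbit structure of x ↦ 5x mod 53: 2 orbits of sizes [52, 1].
sign(π) = (−1)^{n − #cycles} = (−1)^{53−2} = (−1)^51 = -1.

-1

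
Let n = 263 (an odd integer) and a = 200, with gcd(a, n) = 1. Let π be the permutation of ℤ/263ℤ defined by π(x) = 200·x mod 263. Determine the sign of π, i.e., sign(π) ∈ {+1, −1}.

+1

Start at x=68: 68 → 187 → 54 → 17 → 244 → 145 → 70 → … (one orbit).
Decompose π into cycles: lengths [131, 131, 1] (3 cycles, including the fixed point 0).
n − c = 263 − 3 = 260; sign = (−1)^260 = +1.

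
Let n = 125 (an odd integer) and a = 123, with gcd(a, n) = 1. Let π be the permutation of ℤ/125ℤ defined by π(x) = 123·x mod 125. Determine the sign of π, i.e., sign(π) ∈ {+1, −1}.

Trace 63: π^k(63) = [63, 124, 2, 121, 8, 109, 32] for k=0..6.
π_123 has 4 disjoint cycles with lengths [100, 20, 4, 1] on {0,…,124}.
sign(π) = (−1)^{n − #cycles} = (−1)^{125−4} = (−1)^121 = -1.

-1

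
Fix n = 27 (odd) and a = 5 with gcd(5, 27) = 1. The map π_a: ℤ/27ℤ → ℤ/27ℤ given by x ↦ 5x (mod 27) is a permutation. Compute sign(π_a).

-1

Trace 1: π^k(1) = [1, 5, 25, 17, 4, 20, 19] for k=0..6.
The orbit structure of x ↦ 5x mod 27: 4 orbits of sizes [18, 6, 2, 1].
With 4 cycles on 27 points, sign = (−1)^{27−4} = -1.
Via Zolotarev, sign(π_{5}) = (5|27) = -1.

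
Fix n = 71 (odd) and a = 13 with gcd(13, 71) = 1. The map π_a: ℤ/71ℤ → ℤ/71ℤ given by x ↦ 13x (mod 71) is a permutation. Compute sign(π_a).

Start at x=69: 69 → 45 → 17 → 8 → 33 → 3 → 39 → … (one orbit).
π_13 has 2 disjoint cycles with lengths [70, 1] on {0,…,70}.
Σ(ℓ_i−1) = 71−2 = 69; sign = (−1)^69 = -1.
Zolotarev: (13|71) = -1, matching the cycle-count sign.

-1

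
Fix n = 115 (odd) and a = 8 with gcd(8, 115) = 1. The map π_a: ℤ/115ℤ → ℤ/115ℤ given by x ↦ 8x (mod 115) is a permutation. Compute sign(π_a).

Orbit of 24 under x↦8x: [24, 77, 41, 98, 94, 62, 36]… (length divides ord_115(8)).
The orbit structure of x ↦ 8x mod 115: 6 orbits of sizes [44, 44, 11, 11, 4, 1].
n − c = 115 − 6 = 109; sign = (−1)^109 = -1.
(8|115)_J = -1 (Zolotarev's lemma cross-check).

-1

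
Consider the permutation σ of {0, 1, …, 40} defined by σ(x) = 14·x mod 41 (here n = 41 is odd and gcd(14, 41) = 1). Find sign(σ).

-1

Trace 38: π^k(38) = [38, 40, 27, 9, 3, 1, 14] for k=0..6.
Cycle type of π: 8×5 + 1; total 6 cycles.
41 − 6 = 35 transpositions; sign(π) = (−1)^35 = -1.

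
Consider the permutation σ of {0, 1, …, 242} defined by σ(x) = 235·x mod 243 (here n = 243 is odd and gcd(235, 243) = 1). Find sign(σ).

Orbit of 28 under x↦235x: [28, 19, 91, 1, 235, 64, 217]… (length divides ord_243(235)).
π_235 has 27 disjoint cycles with lengths [27, 27, 27, 27, 27, 27, 9, 9, 9, 9, 9, 9, 3, 3, 3, 3, 3, 3, 1, 1, 1, 1, 1, 1, 1, 1, 1] on {0,…,242}.
243 − 27 = 216 transpositions; sign(π) = (−1)^216 = +1.

+1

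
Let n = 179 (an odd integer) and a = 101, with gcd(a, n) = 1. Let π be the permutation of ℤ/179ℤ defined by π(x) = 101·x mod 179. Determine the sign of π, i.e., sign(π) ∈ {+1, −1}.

+1

Start at x=45: 45 → 70 → 89 → 39 → 1 → 101 → 177 → … (one orbit).
The orbit structure of x ↦ 101x mod 179: 3 orbits of sizes [89, 89, 1].
n − c = 179 − 3 = 176; sign = (−1)^176 = +1.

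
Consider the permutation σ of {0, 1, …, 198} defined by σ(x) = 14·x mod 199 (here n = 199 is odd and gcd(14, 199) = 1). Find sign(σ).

+1

Orbit of 40 under x↦14x: [40, 162, 79, 111, 161, 65, 114]… (length divides ord_199(14)).
The orbit structure of x ↦ 14x mod 199: 3 orbits of sizes [99, 99, 1].
199 − 3 = 196 transpositions; sign(π) = (−1)^196 = +1.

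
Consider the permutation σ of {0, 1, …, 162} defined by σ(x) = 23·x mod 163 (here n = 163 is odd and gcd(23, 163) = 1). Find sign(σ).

Orbit of 104 under x↦23x: [104, 110, 85, 162, 140, 123, 58]… (length divides ord_163(23)).
Cycle type of π: 18×9 + 1; total 10 cycles.
sign(π) = (−1)^{n − #cycles} = (−1)^{163−10} = (−1)^153 = -1.
Check: (23/163) = -1 by Zolotarev.

-1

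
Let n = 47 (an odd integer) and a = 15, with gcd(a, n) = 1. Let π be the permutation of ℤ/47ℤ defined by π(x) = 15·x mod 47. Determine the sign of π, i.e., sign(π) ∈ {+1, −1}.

Start at x=4: 4 → 13 → 7 → 11 → 24 → 31 → 42 → … (one orbit).
2 cycles of lengths [46, 1].
Σ(ℓ_i−1) = 47−2 = 45; sign = (−1)^45 = -1.
The Jacobi symbol (15|47) = -1 (Zolotarev) agrees.

-1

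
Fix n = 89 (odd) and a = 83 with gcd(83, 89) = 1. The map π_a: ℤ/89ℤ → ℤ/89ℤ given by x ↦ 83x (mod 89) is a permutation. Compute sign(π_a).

Trace 37: π^k(37) = [37, 45, 86, 18, 70, 25, 28] for k=0..6.
2 cycles of lengths [88, 1].
sign(π) = (−1)^{n − #cycles} = (−1)^{89−2} = (−1)^87 = -1.
The Jacobi symbol (83|89) = -1 (Zolotarev) agrees.

-1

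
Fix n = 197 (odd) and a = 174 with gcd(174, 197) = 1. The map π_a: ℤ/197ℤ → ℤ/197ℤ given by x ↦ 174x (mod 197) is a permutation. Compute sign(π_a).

Orbit of 41 under x↦174x: [41, 42, 19, 154, 4, 105, 146]… (length divides ord_197(174)).
Cycle type of π: 98×2 + 1; total 3 cycles.
n − c = 197 − 3 = 194; sign = (−1)^194 = +1.

+1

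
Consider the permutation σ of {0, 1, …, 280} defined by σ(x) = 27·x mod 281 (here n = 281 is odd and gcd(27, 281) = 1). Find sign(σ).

Trace 203: π^k(203) = [203, 142, 181, 110, 160, 105, 25] for k=0..6.
Decompose π into cycles: lengths [280, 1] (2 cycles, including the fixed point 0).
n − c = 281 − 2 = 279; sign = (−1)^279 = -1.
Zolotarev: (27|281) = -1, matching the cycle-count sign.

-1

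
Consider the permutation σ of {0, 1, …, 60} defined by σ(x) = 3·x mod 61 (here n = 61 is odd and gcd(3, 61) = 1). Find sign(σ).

Orbit of 34 under x↦3x: [34, 41, 1, 3, 9, 27, 20]… (length divides ord_61(3)).
7 cycles of lengths [10, 10, 10, 10, 10, 10, 1].
7 cycles on 61: each ℓ→(−1)^(ℓ−1), product (−1)^54 = +1.

+1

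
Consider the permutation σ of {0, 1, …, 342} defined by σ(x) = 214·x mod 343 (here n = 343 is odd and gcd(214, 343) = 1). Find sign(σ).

+1

Orbit of 148 under x↦214x: [148, 116, 128, 295, 18, 79, 99]… (length divides ord_343(214)).
Cycle lengths of π_214 on ℤ/343ℤ: [21, 21, 21, 21, 21, 21, 21, 21, 21, 21, 21, 21, 21, 21, 3, 3, 3, 3, 3, 3, 3, 3, 3, 3, 3, 3, 3, 3, 3, 3, 1]; 31 cycles in total.
sign(π) = (−1)^{n − #cycles} = (−1)^{343−31} = (−1)^312 = +1.
Zolotarev: (214|343) = +1, matching the cycle-count sign.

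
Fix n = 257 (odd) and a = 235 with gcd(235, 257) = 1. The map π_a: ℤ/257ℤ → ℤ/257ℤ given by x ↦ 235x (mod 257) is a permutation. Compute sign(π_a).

Start at x=92: 92 → 32 → 67 → 68 → 46 → 16 → 162 → … (one orbit).
The orbit structure of x ↦ 235x mod 257: 5 orbits of sizes [64, 64, 64, 64, 1].
sign(π) = (−1)^{n − #cycles} = (−1)^{257−5} = (−1)^252 = +1.

+1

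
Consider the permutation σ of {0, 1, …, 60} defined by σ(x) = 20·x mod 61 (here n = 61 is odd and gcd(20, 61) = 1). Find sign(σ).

Orbit of 9 under x↦20x: [9, 58, 1, 20, 34]… (length divides ord_61(20)).
Cycle type of π: 5×12 + 1; total 13 cycles.
61 − 13 = 48 transpositions; sign(π) = (−1)^48 = +1.
Zolotarev: (20|61) = +1, matching the cycle-count sign.

+1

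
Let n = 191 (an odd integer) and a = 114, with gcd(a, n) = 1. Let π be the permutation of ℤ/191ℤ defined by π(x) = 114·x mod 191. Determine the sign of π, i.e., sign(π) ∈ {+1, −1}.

Orbit of 119 under x↦114x: [119, 5, 188, 40, 167, 129, 190]… (length divides ord_191(114)).
2 cycles of lengths [190, 1].
With 2 cycles on 191 points, sign = (−1)^{191−2} = -1.
Zolotarev: (114|191) = -1, matching the cycle-count sign.

-1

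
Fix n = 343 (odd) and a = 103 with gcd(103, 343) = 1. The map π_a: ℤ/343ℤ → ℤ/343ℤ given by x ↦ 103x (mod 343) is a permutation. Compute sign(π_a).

-1

Orbit of 76 under x↦103x: [76, 282, 234, 92, 215, 193, 328]… (length divides ord_343(103)).
Cycle type of π: 294 + 42 + 6 + 1; total 4 cycles.
With 4 cycles on 343 points, sign = (−1)^{343−4} = -1.
Zolotarev: (103|343) = -1, matching the cycle-count sign.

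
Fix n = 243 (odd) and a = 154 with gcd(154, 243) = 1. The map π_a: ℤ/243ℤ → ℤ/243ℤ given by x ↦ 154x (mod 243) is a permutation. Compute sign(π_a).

+1

Start at x=118: 118 → 190 → 100 → 91 → 163 → 73 → 64 → … (one orbit).
27 cycles of lengths [27, 27, 27, 27, 27, 27, 9, 9, 9, 9, 9, 9, 3, 3, 3, 3, 3, 3, 1, 1, 1, 1, 1, 1, 1, 1, 1].
Σ(ℓ_i−1) = 243−27 = 216; sign = (−1)^216 = +1.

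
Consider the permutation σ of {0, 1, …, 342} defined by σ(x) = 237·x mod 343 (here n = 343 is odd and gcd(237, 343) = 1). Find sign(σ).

-1

Start at x=41: 41 → 113 → 27 → 225 → 160 → 190 → 97 → … (one orbit).
π_237 has 10 disjoint cycles with lengths [98, 98, 98, 14, 14, 14, 2, 2, 2, 1] on {0,…,342}.
sign(π) = (−1)^{n − #cycles} = (−1)^{343−10} = (−1)^333 = -1.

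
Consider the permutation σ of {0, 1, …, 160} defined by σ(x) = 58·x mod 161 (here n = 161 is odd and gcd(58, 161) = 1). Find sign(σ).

Start at x=72: 72 → 151 → 64 → 9 → 39 → 8 → 142 → … (one orbit).
Cycle type of π: 33×4 + 11×2 + 3×2 + 1; total 9 cycles.
9 cycles on 161: each ℓ→(−1)^(ℓ−1), product (−1)^152 = +1.
Via Zolotarev, sign(π_{58}) = (58|161) = +1.

+1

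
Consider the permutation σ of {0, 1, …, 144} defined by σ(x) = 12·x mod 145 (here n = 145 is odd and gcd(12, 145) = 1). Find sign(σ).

Start at x=1: 1 → 12 → 144 → 133 → 1 (one orbit).
Cycle type of π: 4×36 + 1; total 37 cycles.
Σ(ℓ_i−1) = 145−37 = 108; sign = (−1)^108 = +1.

+1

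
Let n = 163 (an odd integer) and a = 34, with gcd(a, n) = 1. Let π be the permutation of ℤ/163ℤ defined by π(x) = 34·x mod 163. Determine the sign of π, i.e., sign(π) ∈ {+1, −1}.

Trace 47: π^k(47) = [47, 131, 53, 9, 143, 135, 26] for k=0..6.
Cycle type of π: 81×2 + 1; total 3 cycles.
sign(π) = (−1)^{n − #cycles} = (−1)^{163−3} = (−1)^160 = +1.
Via Zolotarev, sign(π_{34}) = (34|163) = +1.

+1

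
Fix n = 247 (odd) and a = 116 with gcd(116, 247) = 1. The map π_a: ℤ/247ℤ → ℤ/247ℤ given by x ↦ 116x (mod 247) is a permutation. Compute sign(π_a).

Orbit of 155 under x↦116x: [155, 196, 12, 157, 181, 1, 116]… (length divides ord_247(116)).
Decompose π into cycles: lengths [18, 18, 18, 18, 18, 18, 18, 18, 18, 18, 18, 18, 18, 2, 2, 2, 2, 2, 2, 1] (20 cycles, including the fixed point 0).
With 20 cycles on 247 points, sign = (−1)^{247−20} = -1.
Via Zolotarev, sign(π_{116}) = (116|247) = -1.

-1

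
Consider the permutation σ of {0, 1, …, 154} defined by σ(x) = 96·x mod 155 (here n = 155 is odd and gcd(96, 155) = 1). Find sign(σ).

-1

Trace 126: π^k(126) = [126, 6, 111, 116, 131, 21, 1] for k=0..6.
Cycle type of π: 30×5 + 1×5; total 10 cycles.
10 cycles on 155: each ℓ→(−1)^(ℓ−1), product (−1)^145 = -1.
Zolotarev: (96|155) = -1, matching the cycle-count sign.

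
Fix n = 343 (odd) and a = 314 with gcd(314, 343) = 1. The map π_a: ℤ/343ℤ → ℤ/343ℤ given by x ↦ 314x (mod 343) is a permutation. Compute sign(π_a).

Start at x=279: 279 → 141 → 27 → 246 → 69 → 57 → 62 → … (one orbit).
The orbit structure of x ↦ 314x mod 343: 10 orbits of sizes [98, 98, 98, 14, 14, 14, 2, 2, 2, 1].
343 − 10 = 333 transpositions; sign(π) = (−1)^333 = -1.
(314|343)_J = -1 (Zolotarev's lemma cross-check).

-1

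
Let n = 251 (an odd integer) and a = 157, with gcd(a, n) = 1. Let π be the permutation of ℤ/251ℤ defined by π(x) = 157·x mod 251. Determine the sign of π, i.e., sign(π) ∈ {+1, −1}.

Orbit of 125 under x↦157x: [125, 47, 100, 138, 80, 10, 64]… (length divides ord_251(157)).
6 cycles of lengths [50, 50, 50, 50, 50, 1].
6 cycles on 251: each ℓ→(−1)^(ℓ−1), product (−1)^245 = -1.

-1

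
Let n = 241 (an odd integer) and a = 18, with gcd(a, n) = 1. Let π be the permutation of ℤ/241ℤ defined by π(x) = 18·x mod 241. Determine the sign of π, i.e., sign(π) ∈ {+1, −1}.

+1

Start at x=121: 121 → 9 → 162 → 24 → 191 → 64 → 188 → … (one orbit).
Decompose π into cycles: lengths [120, 120, 1] (3 cycles, including the fixed point 0).
With 3 cycles on 241 points, sign = (−1)^{241−3} = +1.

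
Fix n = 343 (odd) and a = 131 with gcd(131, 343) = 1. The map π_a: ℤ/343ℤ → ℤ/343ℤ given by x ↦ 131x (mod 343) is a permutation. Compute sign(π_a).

-1

Trace 34: π^k(34) = [34, 338, 31, 288, 341, 81, 321] for k=0..6.
Cycle lengths of π_131 on ℤ/343ℤ: [294, 42, 6, 1]; 4 cycles in total.
Σ(ℓ_i−1) = 343−4 = 339; sign = (−1)^339 = -1.
Zolotarev: (131|343) = -1, matching the cycle-count sign.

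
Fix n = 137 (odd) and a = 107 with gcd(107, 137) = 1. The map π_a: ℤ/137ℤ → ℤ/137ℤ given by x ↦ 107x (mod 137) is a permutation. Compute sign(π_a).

Trace 123: π^k(123) = [123, 9, 4, 17, 38, 93, 87] for k=0..6.
Cycle type of π: 68×2 + 1; total 3 cycles.
n − c = 137 − 3 = 134; sign = (−1)^134 = +1.

+1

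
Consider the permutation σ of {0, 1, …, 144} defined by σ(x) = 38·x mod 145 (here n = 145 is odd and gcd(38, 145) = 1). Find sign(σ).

Trace 138: π^k(138) = [138, 24, 42, 1, 38, 139, 62] for k=0..6.
Cycle type of π: 28×4 + 14×2 + 4 + 1; total 8 cycles.
sign(π) = (−1)^{n − #cycles} = (−1)^{145−8} = (−1)^137 = -1.
Zolotarev: (38|145) = -1, matching the cycle-count sign.

-1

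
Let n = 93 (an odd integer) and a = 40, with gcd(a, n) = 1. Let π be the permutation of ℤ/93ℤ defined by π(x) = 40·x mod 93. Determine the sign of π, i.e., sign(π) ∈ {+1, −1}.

Start at x=82: 82 → 25 → 70 → 10 → 28 → 4 → 67 → … (one orbit).
Cycle lengths of π_40 on ℤ/93ℤ: [15, 15, 15, 15, 15, 15, 1, 1, 1]; 9 cycles in total.
sign(π) = (−1)^{n − #cycles} = (−1)^{93−9} = (−1)^84 = +1.
Check: (40/93) = +1 by Zolotarev.

+1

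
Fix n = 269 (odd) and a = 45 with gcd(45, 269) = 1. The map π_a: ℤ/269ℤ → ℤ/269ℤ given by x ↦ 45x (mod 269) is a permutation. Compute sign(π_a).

+1

Orbit of 151 under x↦45x: [151, 70, 191, 256, 222, 37, 51]… (length divides ord_269(45)).
Cycle lengths of π_45 on ℤ/269ℤ: [134, 134, 1]; 3 cycles in total.
269 − 3 = 266 transpositions; sign(π) = (−1)^266 = +1.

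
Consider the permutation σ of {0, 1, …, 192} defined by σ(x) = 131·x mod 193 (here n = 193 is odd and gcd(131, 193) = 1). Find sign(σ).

Orbit of 143 under x↦131x: [143, 12, 28, 1, 131, 177, 27]… (length divides ord_193(131)).
5 cycles of lengths [48, 48, 48, 48, 1].
193 − 5 = 188 transpositions; sign(π) = (−1)^188 = +1.
Zolotarev: (131|193) = +1, matching the cycle-count sign.

+1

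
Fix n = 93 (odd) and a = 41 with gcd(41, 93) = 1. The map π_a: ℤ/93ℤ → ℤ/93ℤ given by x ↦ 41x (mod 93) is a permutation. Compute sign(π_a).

-1

Trace 47: π^k(47) = [47, 67, 50, 4, 71, 28, 32] for k=0..6.
Decompose π into cycles: lengths [30, 30, 15, 15, 2, 1] (6 cycles, including the fixed point 0).
n − c = 93 − 6 = 87; sign = (−1)^87 = -1.
Via Zolotarev, sign(π_{41}) = (41|93) = -1.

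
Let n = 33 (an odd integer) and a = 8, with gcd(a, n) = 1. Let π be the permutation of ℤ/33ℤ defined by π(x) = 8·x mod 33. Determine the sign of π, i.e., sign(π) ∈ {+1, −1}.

Start at x=25: 25 → 2 → 16 → 29 → 1 → 8 → 31 → … (one orbit).
Cycle type of π: 10×3 + 2 + 1; total 5 cycles.
n − c = 33 − 5 = 28; sign = (−1)^28 = +1.

+1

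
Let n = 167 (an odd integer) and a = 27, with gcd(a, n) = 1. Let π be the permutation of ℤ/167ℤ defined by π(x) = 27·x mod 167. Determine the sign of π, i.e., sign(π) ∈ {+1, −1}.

Orbit of 137 under x↦27x: [137, 25, 7, 22, 93, 6, 162]… (length divides ord_167(27)).
π_27 has 3 disjoint cycles with lengths [83, 83, 1] on {0,…,166}.
Σ(ℓ_i−1) = 167−3 = 164; sign = (−1)^164 = +1.
Zolotarev: (27|167) = +1, matching the cycle-count sign.

+1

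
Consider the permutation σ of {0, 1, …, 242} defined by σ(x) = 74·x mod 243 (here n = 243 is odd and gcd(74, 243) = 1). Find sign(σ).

-1

Trace 241: π^k(241) = [241, 95, 226, 200, 220, 242, 169] for k=0..6.
6 cycles of lengths [162, 54, 18, 6, 2, 1].
6 cycles on 243: each ℓ→(−1)^(ℓ−1), product (−1)^237 = -1.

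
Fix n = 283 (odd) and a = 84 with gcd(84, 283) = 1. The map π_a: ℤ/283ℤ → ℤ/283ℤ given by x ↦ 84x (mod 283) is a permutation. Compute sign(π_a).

Orbit of 30 under x↦84x: [30, 256, 279, 230, 76, 158, 254]… (length divides ord_283(84)).
Cycle type of π: 94×3 + 1; total 4 cycles.
n − c = 283 − 4 = 279; sign = (−1)^279 = -1.

-1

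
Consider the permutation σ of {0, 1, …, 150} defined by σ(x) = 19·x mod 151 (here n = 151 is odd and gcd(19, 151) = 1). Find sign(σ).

Trace 8: π^k(8) = [8, 1, 19, 59, 64] for k=0..4.
Cycle lengths of π_19 on ℤ/151ℤ: [5, 5, 5, 5, 5, 5, 5, 5, 5, 5, 5, 5, 5, 5, 5, 5, 5, 5, 5, 5, 5, 5, 5, 5, 5, 5, 5, 5, 5, 5, 1]; 31 cycles in total.
sign(π) = (−1)^{n − #cycles} = (−1)^{151−31} = (−1)^120 = +1.
(19|151)_J = +1 (Zolotarev's lemma cross-check).

+1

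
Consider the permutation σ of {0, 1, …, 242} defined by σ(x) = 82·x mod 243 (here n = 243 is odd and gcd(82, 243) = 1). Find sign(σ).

Orbit of 163 under x↦82x: [163, 1, 82]… (length divides ord_243(82)).
π_82 has 135 disjoint cycles with lengths [3, 3, 3, 3, 3, 3, 3, 3, 3, 3, 3, 3, 3, 3, 3, 3, 3, 3, 3, 3, 3, 3, 3, 3, 3, 3, 3, 3, 3, 3, 3, 3, 3, 3, 3, 3, 3, 3, 3, 3, 3, 3, 3, 3, 3, 3, 3, 3, 3, 3, 3, 3, 3, 3, 1, 1, 1, 1, 1, 1, 1, 1, 1, 1, 1, 1, 1, 1, 1, 1, 1, 1, 1, 1, 1, 1, 1, 1, 1, 1, 1, 1, 1, 1, 1, 1, 1, 1, 1, 1, 1, 1, 1, 1, 1, 1, 1, 1, 1, 1, 1, 1, 1, 1, 1, 1, 1, 1, 1, 1, 1, 1, 1, 1, 1, 1, 1, 1, 1, 1, 1, 1, 1, 1, 1, 1, 1, 1, 1, 1, 1, 1, 1, 1, 1] on {0,…,242}.
Σ(ℓ_i−1) = 243−135 = 108; sign = (−1)^108 = +1.
Via Zolotarev, sign(π_{82}) = (82|243) = +1.

+1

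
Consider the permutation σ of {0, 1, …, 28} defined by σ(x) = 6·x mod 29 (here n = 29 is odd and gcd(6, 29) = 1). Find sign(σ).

Orbit of 9 under x↦6x: [9, 25, 5, 1, 6, 7, 13]… (length divides ord_29(6)).
Cycle type of π: 14×2 + 1; total 3 cycles.
sign(π) = (−1)^{n − #cycles} = (−1)^{29−3} = (−1)^26 = +1.
Check: (6/29) = +1 by Zolotarev.

+1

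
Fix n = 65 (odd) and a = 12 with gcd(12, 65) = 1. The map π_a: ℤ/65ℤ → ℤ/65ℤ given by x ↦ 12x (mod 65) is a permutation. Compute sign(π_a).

Start at x=12: 12 → 14 → 38 → 1 → 12 (one orbit).
π_12 has 20 disjoint cycles with lengths [4, 4, 4, 4, 4, 4, 4, 4, 4, 4, 4, 4, 4, 2, 2, 2, 2, 2, 2, 1] on {0,…,64}.
With 20 cycles on 65 points, sign = (−1)^{65−20} = -1.
(12|65)_J = -1 (Zolotarev's lemma cross-check).

-1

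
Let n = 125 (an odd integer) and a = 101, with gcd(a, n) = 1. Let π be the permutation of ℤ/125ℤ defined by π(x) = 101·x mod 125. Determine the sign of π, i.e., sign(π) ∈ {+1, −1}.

Start at x=76: 76 → 51 → 26 → 1 → 101 → 76 (one orbit).
45 cycles of lengths [5, 5, 5, 5, 5, 5, 5, 5, 5, 5, 5, 5, 5, 5, 5, 5, 5, 5, 5, 5, 1, 1, 1, 1, 1, 1, 1, 1, 1, 1, 1, 1, 1, 1, 1, 1, 1, 1, 1, 1, 1, 1, 1, 1, 1].
n − c = 125 − 45 = 80; sign = (−1)^80 = +1.
Zolotarev: (101|125) = +1, matching the cycle-count sign.

+1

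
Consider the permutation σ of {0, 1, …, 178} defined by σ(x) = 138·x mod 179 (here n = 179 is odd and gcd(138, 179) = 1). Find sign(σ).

+1

Trace 42: π^k(42) = [42, 68, 76, 106, 129, 81, 80] for k=0..6.
Decompose π into cycles: lengths [89, 89, 1] (3 cycles, including the fixed point 0).
179 − 3 = 176 transpositions; sign(π) = (−1)^176 = +1.
Via Zolotarev, sign(π_{138}) = (138|179) = +1.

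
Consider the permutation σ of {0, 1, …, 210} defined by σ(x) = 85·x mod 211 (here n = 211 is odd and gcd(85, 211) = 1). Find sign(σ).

Orbit of 33 under x↦85x: [33, 62, 206, 208, 167, 58, 77]… (length divides ord_211(85)).
The orbit structure of x ↦ 85x mod 211: 2 orbits of sizes [210, 1].
With 2 cycles on 211 points, sign = (−1)^{211−2} = -1.
Zolotarev: (85|211) = -1, matching the cycle-count sign.

-1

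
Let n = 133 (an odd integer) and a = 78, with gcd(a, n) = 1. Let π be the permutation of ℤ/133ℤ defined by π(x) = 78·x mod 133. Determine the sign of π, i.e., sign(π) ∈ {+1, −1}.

Trace 127: π^k(127) = [127, 64, 71, 85, 113, 36, 15] for k=0..6.
π_78 has 14 disjoint cycles with lengths [18, 18, 18, 18, 18, 18, 18, 1, 1, 1, 1, 1, 1, 1] on {0,…,132}.
sign(π) = (−1)^{n − #cycles} = (−1)^{133−14} = (−1)^119 = -1.
Via Zolotarev, sign(π_{78}) = (78|133) = -1.

-1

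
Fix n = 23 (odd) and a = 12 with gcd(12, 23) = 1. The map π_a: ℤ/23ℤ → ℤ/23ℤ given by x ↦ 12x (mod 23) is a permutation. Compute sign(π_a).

Start at x=3: 3 → 13 → 18 → 9 → 16 → 8 → 4 → … (one orbit).
Decompose π into cycles: lengths [11, 11, 1] (3 cycles, including the fixed point 0).
With 3 cycles on 23 points, sign = (−1)^{23−3} = +1.

+1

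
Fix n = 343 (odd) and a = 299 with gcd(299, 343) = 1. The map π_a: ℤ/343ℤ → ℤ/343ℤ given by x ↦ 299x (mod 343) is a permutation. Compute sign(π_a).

-1

Trace 48: π^k(48) = [48, 289, 318, 71, 306, 256, 55] for k=0..6.
Decompose π into cycles: lengths [294, 42, 6, 1] (4 cycles, including the fixed point 0).
n − c = 343 − 4 = 339; sign = (−1)^339 = -1.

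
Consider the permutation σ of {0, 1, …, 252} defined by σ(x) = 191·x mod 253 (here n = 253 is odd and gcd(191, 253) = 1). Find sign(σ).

Start at x=235: 235 → 104 → 130 → 36 → 45 → 246 → 181 → … (one orbit).
Cycle lengths of π_191 on ℤ/253ℤ: [110, 110, 22, 5, 5, 1]; 6 cycles in total.
Σ(ℓ_i−1) = 253−6 = 247; sign = (−1)^247 = -1.

-1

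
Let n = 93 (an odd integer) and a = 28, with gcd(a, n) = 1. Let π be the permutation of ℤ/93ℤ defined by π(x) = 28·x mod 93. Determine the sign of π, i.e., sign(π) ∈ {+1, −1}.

+1

Trace 49: π^k(49) = [49, 70, 7, 10, 1, 28, 40] for k=0..6.
Decompose π into cycles: lengths [15, 15, 15, 15, 15, 15, 1, 1, 1] (9 cycles, including the fixed point 0).
sign(π) = (−1)^{n − #cycles} = (−1)^{93−9} = (−1)^84 = +1.
Via Zolotarev, sign(π_{28}) = (28|93) = +1.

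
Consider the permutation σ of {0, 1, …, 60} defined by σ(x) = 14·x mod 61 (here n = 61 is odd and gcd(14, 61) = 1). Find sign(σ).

Orbit of 60 under x↦14x: [60, 47, 48, 1, 14, 13]… (length divides ord_61(14)).
Cycle lengths of π_14 on ℤ/61ℤ: [6, 6, 6, 6, 6, 6, 6, 6, 6, 6, 1]; 11 cycles in total.
Σ(ℓ_i−1) = 61−11 = 50; sign = (−1)^50 = +1.
(14|61)_J = +1 (Zolotarev's lemma cross-check).

+1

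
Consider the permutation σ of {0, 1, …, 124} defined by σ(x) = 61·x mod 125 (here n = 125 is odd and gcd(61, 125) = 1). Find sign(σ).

Trace 51: π^k(51) = [51, 111, 21, 31, 16, 101, 36] for k=0..6.
13 cycles of lengths [25, 25, 25, 25, 5, 5, 5, 5, 1, 1, 1, 1, 1].
Σ(ℓ_i−1) = 125−13 = 112; sign = (−1)^112 = +1.

+1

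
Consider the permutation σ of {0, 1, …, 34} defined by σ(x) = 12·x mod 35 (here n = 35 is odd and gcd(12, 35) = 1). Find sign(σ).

+1

Orbit of 11 under x↦12x: [11, 27, 9, 3, 1, 12, 4]… (length divides ord_35(12)).
Cycle lengths of π_12 on ℤ/35ℤ: [12, 12, 6, 4, 1]; 5 cycles in total.
n − c = 35 − 5 = 30; sign = (−1)^30 = +1.
Via Zolotarev, sign(π_{12}) = (12|35) = +1.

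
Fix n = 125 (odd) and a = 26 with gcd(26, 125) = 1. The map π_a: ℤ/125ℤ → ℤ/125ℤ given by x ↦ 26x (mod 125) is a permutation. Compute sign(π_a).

+1

Trace 26: π^k(26) = [26, 51, 76, 101, 1] for k=0..4.
π_26 has 45 disjoint cycles with lengths [5, 5, 5, 5, 5, 5, 5, 5, 5, 5, 5, 5, 5, 5, 5, 5, 5, 5, 5, 5, 1, 1, 1, 1, 1, 1, 1, 1, 1, 1, 1, 1, 1, 1, 1, 1, 1, 1, 1, 1, 1, 1, 1, 1, 1] on {0,…,124}.
45 cycles on 125: each ℓ→(−1)^(ℓ−1), product (−1)^80 = +1.
The Jacobi symbol (26|125) = +1 (Zolotarev) agrees.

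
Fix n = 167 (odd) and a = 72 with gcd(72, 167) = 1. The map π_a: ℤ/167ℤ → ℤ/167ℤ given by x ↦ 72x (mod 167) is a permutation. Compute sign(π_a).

+1

Orbit of 96 under x↦72x: [96, 65, 4, 121, 28, 12, 29]… (length divides ord_167(72)).
Decompose π into cycles: lengths [83, 83, 1] (3 cycles, including the fixed point 0).
3 cycles on 167: each ℓ→(−1)^(ℓ−1), product (−1)^164 = +1.
Via Zolotarev, sign(π_{72}) = (72|167) = +1.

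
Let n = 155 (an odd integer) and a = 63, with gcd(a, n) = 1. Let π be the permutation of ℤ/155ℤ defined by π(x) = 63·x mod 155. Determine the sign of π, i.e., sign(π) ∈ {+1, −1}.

Start at x=63: 63 → 94 → 32 → 1 → 63 (one orbit).
Decompose π into cycles: lengths [4, 4, 4, 4, 4, 4, 4, 4, 4, 4, 4, 4, 4, 4, 4, 4, 4, 4, 4, 4, 4, 4, 4, 4, 4, 4, 4, 4, 4, 4, 4, 1, 1, 1, 1, 1, 1, 1, 1, 1, 1, 1, 1, 1, 1, 1, 1, 1, 1, 1, 1, 1, 1, 1, 1, 1, 1, 1, 1, 1, 1, 1] (62 cycles, including the fixed point 0).
With 62 cycles on 155 points, sign = (−1)^{155−62} = -1.

-1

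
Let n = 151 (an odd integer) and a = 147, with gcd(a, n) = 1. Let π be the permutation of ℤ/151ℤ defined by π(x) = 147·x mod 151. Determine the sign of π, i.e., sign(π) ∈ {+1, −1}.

Trace 87: π^k(87) = [87, 105, 33, 19, 75, 2, 143] for k=0..6.
π_147 has 6 disjoint cycles with lengths [30, 30, 30, 30, 30, 1] on {0,…,150}.
151 − 6 = 145 transpositions; sign(π) = (−1)^145 = -1.
(147|151)_J = -1 (Zolotarev's lemma cross-check).

-1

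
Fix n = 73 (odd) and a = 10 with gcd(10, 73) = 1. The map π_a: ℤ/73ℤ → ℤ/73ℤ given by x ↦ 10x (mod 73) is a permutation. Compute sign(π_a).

Trace 72: π^k(72) = [72, 63, 46, 22, 1, 10, 27] for k=0..6.
Cycle type of π: 8×9 + 1; total 10 cycles.
Σ(ℓ_i−1) = 73−10 = 63; sign = (−1)^63 = -1.

-1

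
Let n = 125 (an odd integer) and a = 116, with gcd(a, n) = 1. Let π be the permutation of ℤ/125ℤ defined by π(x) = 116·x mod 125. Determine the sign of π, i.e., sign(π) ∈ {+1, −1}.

+1

Start at x=86: 86 → 101 → 91 → 56 → 121 → 36 → 51 → … (one orbit).
The orbit structure of x ↦ 116x mod 125: 13 orbits of sizes [25, 25, 25, 25, 5, 5, 5, 5, 1, 1, 1, 1, 1].
125 − 13 = 112 transpositions; sign(π) = (−1)^112 = +1.
Via Zolotarev, sign(π_{116}) = (116|125) = +1.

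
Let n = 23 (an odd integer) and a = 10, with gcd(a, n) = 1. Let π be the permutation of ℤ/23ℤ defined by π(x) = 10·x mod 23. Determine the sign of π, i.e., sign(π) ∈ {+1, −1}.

-1

Orbit of 6 under x↦10x: [6, 14, 2, 20, 16, 22, 13]… (length divides ord_23(10)).
Cycle lengths of π_10 on ℤ/23ℤ: [22, 1]; 2 cycles in total.
sign(π) = (−1)^{n − #cycles} = (−1)^{23−2} = (−1)^21 = -1.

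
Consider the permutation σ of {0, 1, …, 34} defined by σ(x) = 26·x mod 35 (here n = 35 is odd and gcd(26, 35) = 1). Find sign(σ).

-1

Trace 16: π^k(16) = [16, 31, 1, 26, 11, 6] for k=0..5.
Cycle lengths of π_26 on ℤ/35ℤ: [6, 6, 6, 6, 6, 1, 1, 1, 1, 1]; 10 cycles in total.
Σ(ℓ_i−1) = 35−10 = 25; sign = (−1)^25 = -1.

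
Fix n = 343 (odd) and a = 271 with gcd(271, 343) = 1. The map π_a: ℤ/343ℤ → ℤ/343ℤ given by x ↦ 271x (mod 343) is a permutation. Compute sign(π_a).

Start at x=125: 125 → 261 → 73 → 232 → 103 → 130 → 244 → … (one orbit).
Decompose π into cycles: lengths [294, 42, 6, 1] (4 cycles, including the fixed point 0).
4 cycles on 343: each ℓ→(−1)^(ℓ−1), product (−1)^339 = -1.

-1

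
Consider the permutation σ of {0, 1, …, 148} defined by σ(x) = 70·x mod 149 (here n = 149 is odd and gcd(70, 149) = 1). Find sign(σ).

Start at x=95: 95 → 94 → 24 → 41 → 39 → 48 → 82 → … (one orbit).
Cycle type of π: 148 + 1; total 2 cycles.
2 cycles on 149: each ℓ→(−1)^(ℓ−1), product (−1)^147 = -1.

-1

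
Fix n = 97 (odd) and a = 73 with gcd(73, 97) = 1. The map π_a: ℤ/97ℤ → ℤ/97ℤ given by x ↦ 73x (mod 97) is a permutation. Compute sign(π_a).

+1

Trace 1: π^k(1) = [1, 73, 91, 47, 36, 9, 75] for k=0..6.
Decompose π into cycles: lengths [24, 24, 24, 24, 1] (5 cycles, including the fixed point 0).
n − c = 97 − 5 = 92; sign = (−1)^92 = +1.
Check: (73/97) = +1 by Zolotarev.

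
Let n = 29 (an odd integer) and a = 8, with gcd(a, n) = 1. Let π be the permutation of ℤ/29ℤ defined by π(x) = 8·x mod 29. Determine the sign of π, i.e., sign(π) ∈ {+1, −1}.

-1

Trace 3: π^k(3) = [3, 24, 18, 28, 21, 23, 10] for k=0..6.
2 cycles of lengths [28, 1].
29 − 2 = 27 transpositions; sign(π) = (−1)^27 = -1.
Via Zolotarev, sign(π_{8}) = (8|29) = -1.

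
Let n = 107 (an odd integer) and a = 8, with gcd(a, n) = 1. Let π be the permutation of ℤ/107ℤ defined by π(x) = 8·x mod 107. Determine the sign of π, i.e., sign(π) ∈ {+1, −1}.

-1

Start at x=31: 31 → 34 → 58 → 36 → 74 → 57 → 28 → … (one orbit).
Cycle lengths of π_8 on ℤ/107ℤ: [106, 1]; 2 cycles in total.
sign(π) = (−1)^{n − #cycles} = (−1)^{107−2} = (−1)^105 = -1.
Via Zolotarev, sign(π_{8}) = (8|107) = -1.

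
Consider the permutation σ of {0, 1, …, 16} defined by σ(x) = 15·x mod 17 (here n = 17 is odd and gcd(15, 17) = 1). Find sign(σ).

+1

Start at x=9: 9 → 16 → 2 → 13 → 8 → 1 → 15 → … (one orbit).
3 cycles of lengths [8, 8, 1].
With 3 cycles on 17 points, sign = (−1)^{17−3} = +1.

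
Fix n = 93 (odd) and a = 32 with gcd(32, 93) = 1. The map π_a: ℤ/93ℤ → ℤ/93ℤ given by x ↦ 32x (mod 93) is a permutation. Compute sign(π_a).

-1

Orbit of 1 under x↦32x: [1, 32]… (length divides ord_93(32)).
π_32 has 62 disjoint cycles with lengths [2, 2, 2, 2, 2, 2, 2, 2, 2, 2, 2, 2, 2, 2, 2, 2, 2, 2, 2, 2, 2, 2, 2, 2, 2, 2, 2, 2, 2, 2, 2, 1, 1, 1, 1, 1, 1, 1, 1, 1, 1, 1, 1, 1, 1, 1, 1, 1, 1, 1, 1, 1, 1, 1, 1, 1, 1, 1, 1, 1, 1, 1] on {0,…,92}.
93 − 62 = 31 transpositions; sign(π) = (−1)^31 = -1.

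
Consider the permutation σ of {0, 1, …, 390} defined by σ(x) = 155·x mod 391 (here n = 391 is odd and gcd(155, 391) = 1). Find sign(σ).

-1

Orbit of 383 under x↦155x: [383, 324, 172, 72, 212, 16, 134]… (length divides ord_391(155)).
Cycle lengths of π_155 on ℤ/391ℤ: [88, 88, 88, 88, 22, 8, 8, 1]; 8 cycles in total.
With 8 cycles on 391 points, sign = (−1)^{391−8} = -1.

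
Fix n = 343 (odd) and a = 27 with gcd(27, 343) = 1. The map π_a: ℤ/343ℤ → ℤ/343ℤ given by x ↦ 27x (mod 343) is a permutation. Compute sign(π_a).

Trace 321: π^k(321) = [321, 92, 83, 183, 139, 323, 146] for k=0..6.
Cycle type of π: 98×3 + 14×3 + 2×3 + 1; total 10 cycles.
With 10 cycles on 343 points, sign = (−1)^{343−10} = -1.
(27|343)_J = -1 (Zolotarev's lemma cross-check).

-1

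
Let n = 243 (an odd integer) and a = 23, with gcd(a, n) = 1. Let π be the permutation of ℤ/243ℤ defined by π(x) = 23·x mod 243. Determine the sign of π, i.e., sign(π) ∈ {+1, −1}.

-1

Start at x=154: 154 → 140 → 61 → 188 → 193 → 65 → 37 → … (one orbit).
Cycle type of π: 162 + 54 + 18 + 6 + 2 + 1; total 6 cycles.
n − c = 243 − 6 = 237; sign = (−1)^237 = -1.
The Jacobi symbol (23|243) = -1 (Zolotarev) agrees.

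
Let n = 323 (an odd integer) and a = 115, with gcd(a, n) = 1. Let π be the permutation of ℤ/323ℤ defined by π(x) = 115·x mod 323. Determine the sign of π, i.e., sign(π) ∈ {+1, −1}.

Orbit of 305 under x↦115x: [305, 191, 1, 115]… (length divides ord_323(115)).
π_115 has 95 disjoint cycles with lengths [4, 4, 4, 4, 4, 4, 4, 4, 4, 4, 4, 4, 4, 4, 4, 4, 4, 4, 4, 4, 4, 4, 4, 4, 4, 4, 4, 4, 4, 4, 4, 4, 4, 4, 4, 4, 4, 4, 4, 4, 4, 4, 4, 4, 4, 4, 4, 4, 4, 4, 4, 4, 4, 4, 4, 4, 4, 4, 4, 4, 4, 4, 4, 4, 4, 4, 4, 4, 4, 4, 4, 4, 4, 4, 4, 4, 1, 1, 1, 1, 1, 1, 1, 1, 1, 1, 1, 1, 1, 1, 1, 1, 1, 1, 1] on {0,…,322}.
Σ(ℓ_i−1) = 323−95 = 228; sign = (−1)^228 = +1.

+1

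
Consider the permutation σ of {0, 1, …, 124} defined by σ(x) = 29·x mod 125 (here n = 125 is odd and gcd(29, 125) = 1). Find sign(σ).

Start at x=124: 124 → 96 → 34 → 111 → 94 → 101 → 54 → … (one orbit).
The orbit structure of x ↦ 29x mod 125: 7 orbits of sizes [50, 50, 10, 10, 2, 2, 1].
n − c = 125 − 7 = 118; sign = (−1)^118 = +1.
(29|125)_J = +1 (Zolotarev's lemma cross-check).

+1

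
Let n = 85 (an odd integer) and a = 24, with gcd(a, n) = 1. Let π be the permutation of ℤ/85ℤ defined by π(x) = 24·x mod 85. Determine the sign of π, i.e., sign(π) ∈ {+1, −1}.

Start at x=36: 36 → 14 → 81 → 74 → 76 → 39 → 1 → … (one orbit).
Cycle lengths of π_24 on ℤ/85ℤ: [16, 16, 16, 16, 16, 2, 2, 1]; 8 cycles in total.
sign(π) = (−1)^{n − #cycles} = (−1)^{85−8} = (−1)^77 = -1.
Check: (24/85) = -1 by Zolotarev.

-1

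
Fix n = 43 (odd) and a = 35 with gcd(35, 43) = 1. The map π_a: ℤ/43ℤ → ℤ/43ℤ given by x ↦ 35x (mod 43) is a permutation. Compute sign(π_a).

Start at x=16: 16 → 1 → 35 → 21 → 4 → 11 → 41 → 16 (one orbit).
7 cycles of lengths [7, 7, 7, 7, 7, 7, 1].
Σ(ℓ_i−1) = 43−7 = 36; sign = (−1)^36 = +1.
(35|43)_J = +1 (Zolotarev's lemma cross-check).

+1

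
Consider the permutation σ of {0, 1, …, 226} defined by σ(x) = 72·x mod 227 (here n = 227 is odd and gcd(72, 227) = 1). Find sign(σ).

Start at x=92: 92 → 41 → 1 → 72 → 190 → 60 → 7 → … (one orbit).
Cycle lengths of π_72 on ℤ/227ℤ: [226, 1]; 2 cycles in total.
sign(π) = (−1)^{n − #cycles} = (−1)^{227−2} = (−1)^225 = -1.
Zolotarev: (72|227) = -1, matching the cycle-count sign.

-1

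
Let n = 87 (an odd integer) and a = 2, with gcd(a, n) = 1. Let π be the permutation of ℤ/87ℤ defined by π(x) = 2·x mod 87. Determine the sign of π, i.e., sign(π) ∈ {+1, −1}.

+1

Orbit of 47 under x↦2x: [47, 7, 14, 28, 56, 25, 50]… (length divides ord_87(2)).
π_2 has 5 disjoint cycles with lengths [28, 28, 28, 2, 1] on {0,…,86}.
n − c = 87 − 5 = 82; sign = (−1)^82 = +1.
(2|87)_J = +1 (Zolotarev's lemma cross-check).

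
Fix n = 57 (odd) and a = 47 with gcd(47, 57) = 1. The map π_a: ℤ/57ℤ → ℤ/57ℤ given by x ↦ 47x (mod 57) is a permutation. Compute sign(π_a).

-1

Orbit of 17 under x↦47x: [17, 1, 47, 43, 26, 25, 35]… (length divides ord_57(47)).
The orbit structure of x ↦ 47x mod 57: 6 orbits of sizes [18, 18, 9, 9, 2, 1].
With 6 cycles on 57 points, sign = (−1)^{57−6} = -1.
(47|57)_J = -1 (Zolotarev's lemma cross-check).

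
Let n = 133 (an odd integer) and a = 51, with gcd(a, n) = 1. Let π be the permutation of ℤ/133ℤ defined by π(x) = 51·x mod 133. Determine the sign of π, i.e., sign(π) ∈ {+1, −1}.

-1

Trace 130: π^k(130) = [130, 113, 44, 116, 64, 72, 81] for k=0..6.
Cycle lengths of π_51 on ℤ/133ℤ: [18, 18, 18, 18, 18, 18, 18, 3, 3, 1]; 10 cycles in total.
n − c = 133 − 10 = 123; sign = (−1)^123 = -1.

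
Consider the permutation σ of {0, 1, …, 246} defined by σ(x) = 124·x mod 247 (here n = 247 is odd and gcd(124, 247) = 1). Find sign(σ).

Start at x=244: 244 → 122 → 61 → 154 → 77 → 162 → 81 → … (one orbit).
The orbit structure of x ↦ 124x mod 247: 9 orbits of sizes [36, 36, 36, 36, 36, 36, 18, 12, 1].
247 − 9 = 238 transpositions; sign(π) = (−1)^238 = +1.
Via Zolotarev, sign(π_{124}) = (124|247) = +1.

+1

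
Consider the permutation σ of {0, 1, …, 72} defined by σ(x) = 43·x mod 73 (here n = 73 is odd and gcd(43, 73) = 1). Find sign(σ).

-1

Trace 27: π^k(27) = [27, 66, 64, 51, 3, 56, 72] for k=0..6.
Cycle type of π: 24×3 + 1; total 4 cycles.
sign(π) = (−1)^{n − #cycles} = (−1)^{73−4} = (−1)^69 = -1.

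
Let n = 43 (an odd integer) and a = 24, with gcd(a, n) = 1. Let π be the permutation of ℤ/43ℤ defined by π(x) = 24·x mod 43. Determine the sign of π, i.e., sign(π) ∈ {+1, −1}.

+1

Trace 25: π^k(25) = [25, 41, 38, 9, 1, 24, 17] for k=0..6.
π_24 has 3 disjoint cycles with lengths [21, 21, 1] on {0,…,42}.
With 3 cycles on 43 points, sign = (−1)^{43−3} = +1.
Zolotarev: (24|43) = +1, matching the cycle-count sign.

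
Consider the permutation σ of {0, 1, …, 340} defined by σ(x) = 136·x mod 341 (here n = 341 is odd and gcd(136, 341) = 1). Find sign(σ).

Orbit of 240 under x↦136x: [240, 245, 243, 312, 148, 9, 201]… (length divides ord_341(136)).
Cycle lengths of π_136 on ℤ/341ℤ: [30, 30, 30, 30, 30, 30, 30, 30, 30, 30, 30, 5, 5, 1]; 14 cycles in total.
341 − 14 = 327 transpositions; sign(π) = (−1)^327 = -1.
Zolotarev: (136|341) = -1, matching the cycle-count sign.

-1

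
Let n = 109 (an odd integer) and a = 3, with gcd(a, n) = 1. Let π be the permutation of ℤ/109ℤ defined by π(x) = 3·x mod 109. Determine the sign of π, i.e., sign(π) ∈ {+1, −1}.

Trace 78: π^k(78) = [78, 16, 48, 35, 105, 97, 73] for k=0..6.
Decompose π into cycles: lengths [27, 27, 27, 27, 1] (5 cycles, including the fixed point 0).
Σ(ℓ_i−1) = 109−5 = 104; sign = (−1)^104 = +1.
Via Zolotarev, sign(π_{3}) = (3|109) = +1.

+1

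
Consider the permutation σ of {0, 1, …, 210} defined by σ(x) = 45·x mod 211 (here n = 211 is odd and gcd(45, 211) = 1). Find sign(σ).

Trace 9: π^k(9) = [9, 194, 79, 179, 37, 188, 20] for k=0..6.
Cycle lengths of π_45 on ℤ/211ℤ: [105, 105, 1]; 3 cycles in total.
sign(π) = (−1)^{n − #cycles} = (−1)^{211−3} = (−1)^208 = +1.

+1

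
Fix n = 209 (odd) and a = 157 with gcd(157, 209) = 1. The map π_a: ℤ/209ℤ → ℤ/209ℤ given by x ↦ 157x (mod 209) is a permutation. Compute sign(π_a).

+1

Trace 144: π^k(144) = [144, 36, 9, 159, 92, 23, 58] for k=0..6.
9 cycles of lengths [45, 45, 45, 45, 9, 9, 5, 5, 1].
9 cycles on 209: each ℓ→(−1)^(ℓ−1), product (−1)^200 = +1.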